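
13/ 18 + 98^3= 16941469/ 18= 941192.72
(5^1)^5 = 3125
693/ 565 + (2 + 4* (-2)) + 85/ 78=-162341/ 44070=-3.68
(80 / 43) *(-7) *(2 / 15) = -1.74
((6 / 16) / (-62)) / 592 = -3 / 293632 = -0.00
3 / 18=1 / 6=0.17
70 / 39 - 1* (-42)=1708 / 39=43.79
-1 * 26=-26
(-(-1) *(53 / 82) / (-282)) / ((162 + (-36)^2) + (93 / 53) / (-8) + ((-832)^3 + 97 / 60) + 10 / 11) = 308990 / 77642657758582261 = 0.00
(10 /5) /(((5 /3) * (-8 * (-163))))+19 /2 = 30973 /3260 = 9.50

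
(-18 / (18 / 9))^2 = 81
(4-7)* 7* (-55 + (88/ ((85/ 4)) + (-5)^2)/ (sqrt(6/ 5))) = 1155-17339* sqrt(30)/ 170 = 596.36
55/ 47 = 1.17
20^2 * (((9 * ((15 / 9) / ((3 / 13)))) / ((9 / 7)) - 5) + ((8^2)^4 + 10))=60398177600 / 9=6710908622.22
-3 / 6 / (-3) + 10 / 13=73 / 78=0.94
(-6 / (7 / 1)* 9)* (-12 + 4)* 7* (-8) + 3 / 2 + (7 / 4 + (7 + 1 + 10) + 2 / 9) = -123643 / 36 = -3434.53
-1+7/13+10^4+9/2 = 260105/26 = 10004.04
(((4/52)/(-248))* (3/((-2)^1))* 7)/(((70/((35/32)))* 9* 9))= 7/11142144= 0.00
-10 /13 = -0.77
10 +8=18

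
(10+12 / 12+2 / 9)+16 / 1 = 245 / 9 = 27.22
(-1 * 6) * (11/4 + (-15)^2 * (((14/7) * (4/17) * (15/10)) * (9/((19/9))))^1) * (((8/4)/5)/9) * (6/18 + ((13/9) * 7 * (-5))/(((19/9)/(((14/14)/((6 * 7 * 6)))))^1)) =-143171539/3313980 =-43.20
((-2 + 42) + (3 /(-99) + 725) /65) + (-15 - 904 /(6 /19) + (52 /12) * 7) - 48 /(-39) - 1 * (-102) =-5776376 /2145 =-2692.95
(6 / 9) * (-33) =-22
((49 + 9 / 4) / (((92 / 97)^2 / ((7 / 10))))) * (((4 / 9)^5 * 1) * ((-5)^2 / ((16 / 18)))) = 67509575 / 3470769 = 19.45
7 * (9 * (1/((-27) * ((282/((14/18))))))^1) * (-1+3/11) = 196/41877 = 0.00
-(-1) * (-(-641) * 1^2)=641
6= 6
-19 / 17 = -1.12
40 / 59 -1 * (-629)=37151 / 59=629.68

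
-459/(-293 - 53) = 459/346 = 1.33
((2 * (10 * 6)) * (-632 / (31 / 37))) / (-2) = 1403040 / 31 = 45259.35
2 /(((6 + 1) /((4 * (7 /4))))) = 2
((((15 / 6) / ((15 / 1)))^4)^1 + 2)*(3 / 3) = 2593 / 1296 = 2.00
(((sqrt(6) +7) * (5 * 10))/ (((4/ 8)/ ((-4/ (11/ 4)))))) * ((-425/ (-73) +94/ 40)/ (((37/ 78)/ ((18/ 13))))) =-721586880/ 29711-103083840 * sqrt(6)/ 29711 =-32785.49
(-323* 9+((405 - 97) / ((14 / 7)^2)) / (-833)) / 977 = -345944 / 116263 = -2.98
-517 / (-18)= 517 / 18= 28.72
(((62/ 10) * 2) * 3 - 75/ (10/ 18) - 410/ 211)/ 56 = -105229/ 59080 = -1.78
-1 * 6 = -6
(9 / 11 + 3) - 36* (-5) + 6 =2088 / 11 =189.82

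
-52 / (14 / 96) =-2496 / 7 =-356.57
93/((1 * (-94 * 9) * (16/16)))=-31/282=-0.11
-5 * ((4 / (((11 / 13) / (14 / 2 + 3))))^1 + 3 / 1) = -2765 / 11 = -251.36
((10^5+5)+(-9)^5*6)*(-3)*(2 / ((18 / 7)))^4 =203515963 / 729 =279171.42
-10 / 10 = -1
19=19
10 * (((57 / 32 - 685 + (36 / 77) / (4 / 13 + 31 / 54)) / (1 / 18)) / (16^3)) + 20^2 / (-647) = -30940648417075 / 1010498306048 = -30.62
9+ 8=17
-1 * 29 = -29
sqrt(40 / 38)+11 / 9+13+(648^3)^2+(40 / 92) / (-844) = 2* sqrt(95) / 19+6467446303558540653779 / 87354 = 74037208411275279.25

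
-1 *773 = -773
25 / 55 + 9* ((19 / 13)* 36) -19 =65064 / 143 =454.99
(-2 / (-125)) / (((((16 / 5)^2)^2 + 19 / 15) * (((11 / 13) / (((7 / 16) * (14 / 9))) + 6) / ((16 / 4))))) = 12740 / 153017927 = 0.00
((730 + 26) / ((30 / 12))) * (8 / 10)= 6048 / 25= 241.92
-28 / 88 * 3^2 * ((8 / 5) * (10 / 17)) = -504 / 187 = -2.70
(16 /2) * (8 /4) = 16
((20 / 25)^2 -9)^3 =-9129329 / 15625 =-584.28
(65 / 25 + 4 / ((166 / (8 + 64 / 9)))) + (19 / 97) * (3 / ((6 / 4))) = 1215817 / 362295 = 3.36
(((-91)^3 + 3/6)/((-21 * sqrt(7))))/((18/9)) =6781.50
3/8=0.38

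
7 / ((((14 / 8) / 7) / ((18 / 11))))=45.82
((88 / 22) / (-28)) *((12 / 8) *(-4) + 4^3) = -58 / 7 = -8.29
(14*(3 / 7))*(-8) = -48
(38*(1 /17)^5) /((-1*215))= -38 /305269255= -0.00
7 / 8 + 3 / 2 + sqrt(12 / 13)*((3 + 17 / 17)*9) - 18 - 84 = -797 / 8 + 72*sqrt(39) / 13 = -65.04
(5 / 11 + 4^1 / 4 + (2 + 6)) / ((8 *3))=13 / 33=0.39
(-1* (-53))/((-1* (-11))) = 53/11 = 4.82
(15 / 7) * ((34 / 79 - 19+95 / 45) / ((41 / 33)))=-643610 / 22673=-28.39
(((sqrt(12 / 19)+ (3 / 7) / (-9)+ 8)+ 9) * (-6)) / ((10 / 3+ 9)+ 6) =-2136 / 385 - 36 * sqrt(57) / 1045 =-5.81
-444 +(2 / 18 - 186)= -629.89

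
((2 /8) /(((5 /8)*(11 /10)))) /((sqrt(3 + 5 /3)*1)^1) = 2*sqrt(42) /77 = 0.17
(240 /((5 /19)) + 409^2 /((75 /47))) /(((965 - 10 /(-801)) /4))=8469888276 /19324375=438.30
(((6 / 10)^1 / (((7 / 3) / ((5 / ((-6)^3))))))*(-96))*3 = 12 / 7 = 1.71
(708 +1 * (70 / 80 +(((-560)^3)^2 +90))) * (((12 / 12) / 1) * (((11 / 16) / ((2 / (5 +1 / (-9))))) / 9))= 3317118679267641479 / 576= 5758886595950766.46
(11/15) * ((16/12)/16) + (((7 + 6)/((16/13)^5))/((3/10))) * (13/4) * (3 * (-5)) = -747.96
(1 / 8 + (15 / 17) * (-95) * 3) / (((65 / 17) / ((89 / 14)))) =-3042287 / 7280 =-417.90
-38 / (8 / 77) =-1463 / 4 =-365.75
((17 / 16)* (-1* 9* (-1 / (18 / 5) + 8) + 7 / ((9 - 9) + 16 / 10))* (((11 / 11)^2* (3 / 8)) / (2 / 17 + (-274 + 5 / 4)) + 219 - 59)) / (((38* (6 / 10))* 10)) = -52543523653 / 1082084352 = -48.56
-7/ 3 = -2.33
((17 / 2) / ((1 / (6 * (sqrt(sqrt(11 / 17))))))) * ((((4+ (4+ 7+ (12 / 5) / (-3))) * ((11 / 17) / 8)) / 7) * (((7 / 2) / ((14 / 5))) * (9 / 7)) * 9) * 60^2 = 42701175 * 11^(1 / 4) * 17^(3 / 4) / 1666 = 390795.62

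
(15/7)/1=15/7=2.14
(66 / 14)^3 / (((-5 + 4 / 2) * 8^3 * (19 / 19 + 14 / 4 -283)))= 11979 / 48909056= 0.00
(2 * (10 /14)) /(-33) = -10 /231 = -0.04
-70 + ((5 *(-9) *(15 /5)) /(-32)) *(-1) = -2375 /32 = -74.22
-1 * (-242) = 242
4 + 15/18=29/6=4.83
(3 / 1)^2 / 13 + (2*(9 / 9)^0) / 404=1831 / 2626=0.70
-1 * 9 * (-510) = 4590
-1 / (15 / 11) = -11 / 15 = -0.73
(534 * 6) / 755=4.24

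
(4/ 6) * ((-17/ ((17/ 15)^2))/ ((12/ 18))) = -225/ 17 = -13.24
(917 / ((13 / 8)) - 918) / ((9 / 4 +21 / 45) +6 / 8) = -34485 / 338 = -102.03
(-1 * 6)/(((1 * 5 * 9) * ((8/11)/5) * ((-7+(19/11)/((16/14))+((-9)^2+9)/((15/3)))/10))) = -2420/3303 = -0.73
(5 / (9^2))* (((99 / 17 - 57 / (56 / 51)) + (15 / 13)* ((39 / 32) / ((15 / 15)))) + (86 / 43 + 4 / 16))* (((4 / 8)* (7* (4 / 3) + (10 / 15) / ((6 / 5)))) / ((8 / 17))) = -7989085 / 290304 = -27.52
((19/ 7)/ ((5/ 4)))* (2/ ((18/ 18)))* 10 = 304/ 7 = 43.43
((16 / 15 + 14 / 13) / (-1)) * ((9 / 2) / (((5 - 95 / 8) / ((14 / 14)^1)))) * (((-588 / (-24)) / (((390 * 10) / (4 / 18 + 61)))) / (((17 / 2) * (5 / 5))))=1025962 / 16160625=0.06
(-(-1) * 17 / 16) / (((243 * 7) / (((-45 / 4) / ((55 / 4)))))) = -17 / 33264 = -0.00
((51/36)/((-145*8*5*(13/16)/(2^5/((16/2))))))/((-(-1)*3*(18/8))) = -136/763425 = -0.00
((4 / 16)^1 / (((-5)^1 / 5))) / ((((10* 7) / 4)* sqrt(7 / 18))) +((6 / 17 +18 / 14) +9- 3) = 909 / 119- 3* sqrt(14) / 490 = 7.62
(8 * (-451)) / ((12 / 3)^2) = -451 / 2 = -225.50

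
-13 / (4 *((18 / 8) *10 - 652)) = 13 / 2518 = 0.01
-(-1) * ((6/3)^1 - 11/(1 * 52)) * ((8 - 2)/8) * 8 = 10.73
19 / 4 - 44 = -157 / 4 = -39.25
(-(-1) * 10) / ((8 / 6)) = 7.50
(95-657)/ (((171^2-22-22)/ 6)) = -3372/ 29197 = -0.12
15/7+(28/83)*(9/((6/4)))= 2421/581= 4.17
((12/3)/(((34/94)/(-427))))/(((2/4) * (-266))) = 11468/323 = 35.50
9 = 9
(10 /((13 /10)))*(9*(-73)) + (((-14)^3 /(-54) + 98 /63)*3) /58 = -17138509 /3393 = -5051.14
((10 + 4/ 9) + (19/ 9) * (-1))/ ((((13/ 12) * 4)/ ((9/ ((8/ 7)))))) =1575/ 104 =15.14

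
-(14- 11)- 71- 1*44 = -118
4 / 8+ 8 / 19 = 35 / 38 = 0.92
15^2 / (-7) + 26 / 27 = -5893 / 189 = -31.18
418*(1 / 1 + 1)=836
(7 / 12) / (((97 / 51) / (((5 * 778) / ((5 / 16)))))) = 370328 / 97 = 3817.81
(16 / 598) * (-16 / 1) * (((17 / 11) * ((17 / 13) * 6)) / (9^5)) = -73984 / 841586031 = -0.00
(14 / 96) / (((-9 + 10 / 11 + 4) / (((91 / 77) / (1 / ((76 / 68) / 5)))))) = -0.01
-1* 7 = -7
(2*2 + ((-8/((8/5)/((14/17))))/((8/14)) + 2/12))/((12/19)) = -2945/612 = -4.81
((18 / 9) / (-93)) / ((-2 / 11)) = 11 / 93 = 0.12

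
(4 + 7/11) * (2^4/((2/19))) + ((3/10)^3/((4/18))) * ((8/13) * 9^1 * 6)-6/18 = 37989638/53625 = 708.43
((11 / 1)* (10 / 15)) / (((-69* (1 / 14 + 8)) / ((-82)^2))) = -2070992 / 23391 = -88.54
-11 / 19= -0.58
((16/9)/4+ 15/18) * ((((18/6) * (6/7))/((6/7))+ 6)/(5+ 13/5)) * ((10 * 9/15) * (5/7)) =1725/266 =6.48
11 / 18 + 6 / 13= 251 / 234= 1.07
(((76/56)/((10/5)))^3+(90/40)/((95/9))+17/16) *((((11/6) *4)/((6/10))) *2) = 12143681/312816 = 38.82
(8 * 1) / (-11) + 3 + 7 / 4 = 177 / 44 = 4.02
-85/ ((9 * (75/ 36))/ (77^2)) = -403172/ 15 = -26878.13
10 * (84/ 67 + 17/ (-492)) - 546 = -533.81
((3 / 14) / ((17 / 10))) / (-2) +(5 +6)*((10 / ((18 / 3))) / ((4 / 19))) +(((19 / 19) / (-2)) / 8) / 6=994001 / 11424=87.01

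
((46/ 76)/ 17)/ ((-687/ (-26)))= 299/ 221901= 0.00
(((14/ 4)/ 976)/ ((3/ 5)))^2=1225/ 34292736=0.00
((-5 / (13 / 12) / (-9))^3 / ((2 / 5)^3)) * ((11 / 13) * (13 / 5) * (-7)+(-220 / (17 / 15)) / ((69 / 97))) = -607.50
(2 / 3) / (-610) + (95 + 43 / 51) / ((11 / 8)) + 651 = 41105296 / 57035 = 720.70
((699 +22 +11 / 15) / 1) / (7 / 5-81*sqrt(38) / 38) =-61.48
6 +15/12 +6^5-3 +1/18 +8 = 280379/36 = 7788.31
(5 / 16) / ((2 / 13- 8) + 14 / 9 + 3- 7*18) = -585 / 242032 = -0.00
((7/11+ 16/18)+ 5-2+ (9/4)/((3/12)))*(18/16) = 1339/88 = 15.22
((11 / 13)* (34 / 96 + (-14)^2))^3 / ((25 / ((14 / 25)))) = 5680807825 / 55296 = 102734.52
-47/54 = -0.87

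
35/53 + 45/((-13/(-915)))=2182730/689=3167.97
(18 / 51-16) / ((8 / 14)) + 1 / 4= -1845 / 68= -27.13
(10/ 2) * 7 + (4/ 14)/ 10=1226/ 35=35.03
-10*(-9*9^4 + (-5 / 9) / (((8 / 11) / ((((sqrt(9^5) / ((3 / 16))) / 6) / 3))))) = 591040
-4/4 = -1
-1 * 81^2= -6561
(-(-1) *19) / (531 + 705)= 19 / 1236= 0.02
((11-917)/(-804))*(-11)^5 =-24318701/134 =-181482.84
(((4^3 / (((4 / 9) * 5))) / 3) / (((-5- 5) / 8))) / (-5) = 192 / 125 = 1.54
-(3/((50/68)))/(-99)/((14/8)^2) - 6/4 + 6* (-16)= -7881787/80850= -97.49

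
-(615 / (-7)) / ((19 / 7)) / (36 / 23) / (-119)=-4715 / 27132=-0.17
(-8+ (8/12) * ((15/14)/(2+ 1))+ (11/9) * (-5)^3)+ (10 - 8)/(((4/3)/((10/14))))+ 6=-153.47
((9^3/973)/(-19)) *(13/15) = -3159/92435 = -0.03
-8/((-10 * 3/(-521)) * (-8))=521/30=17.37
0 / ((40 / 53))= 0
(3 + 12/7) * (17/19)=561/133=4.22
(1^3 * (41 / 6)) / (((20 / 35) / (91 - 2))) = 25543 / 24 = 1064.29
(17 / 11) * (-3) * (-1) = 51 / 11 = 4.64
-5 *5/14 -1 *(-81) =1109/14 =79.21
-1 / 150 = -0.01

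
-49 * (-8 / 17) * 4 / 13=1568 / 221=7.10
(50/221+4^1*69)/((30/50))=305230/663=460.38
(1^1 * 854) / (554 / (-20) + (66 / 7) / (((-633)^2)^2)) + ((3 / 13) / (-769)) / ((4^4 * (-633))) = -1727593688480202782843467 / 56035532990251274560256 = -30.83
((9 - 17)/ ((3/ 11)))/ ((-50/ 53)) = 2332/ 75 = 31.09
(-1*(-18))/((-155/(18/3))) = -108/155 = -0.70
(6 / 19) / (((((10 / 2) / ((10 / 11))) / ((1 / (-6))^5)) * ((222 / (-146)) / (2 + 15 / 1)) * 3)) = 1241 / 45098856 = 0.00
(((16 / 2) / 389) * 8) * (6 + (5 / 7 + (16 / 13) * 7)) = 89280 / 35399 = 2.52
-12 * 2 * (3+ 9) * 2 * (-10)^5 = 57600000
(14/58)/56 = 1/232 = 0.00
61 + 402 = 463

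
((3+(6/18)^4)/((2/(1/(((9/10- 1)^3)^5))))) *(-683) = 83326000000000000000/81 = 1028716049382716049.38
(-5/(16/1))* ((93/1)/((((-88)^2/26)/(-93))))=562185/61952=9.07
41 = 41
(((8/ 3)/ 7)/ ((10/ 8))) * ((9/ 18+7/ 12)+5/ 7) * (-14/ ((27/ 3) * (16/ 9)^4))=-12231/ 143360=-0.09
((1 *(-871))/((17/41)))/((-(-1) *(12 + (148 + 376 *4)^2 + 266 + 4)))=-35711/46399562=-0.00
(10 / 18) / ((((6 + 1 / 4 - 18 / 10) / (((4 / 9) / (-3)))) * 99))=-400 / 2141073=-0.00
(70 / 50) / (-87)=-0.02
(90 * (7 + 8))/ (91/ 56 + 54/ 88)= 118800/ 197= 603.05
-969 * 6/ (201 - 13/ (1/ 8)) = -59.94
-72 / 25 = -2.88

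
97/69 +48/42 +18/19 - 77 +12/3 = -637838/9177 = -69.50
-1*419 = -419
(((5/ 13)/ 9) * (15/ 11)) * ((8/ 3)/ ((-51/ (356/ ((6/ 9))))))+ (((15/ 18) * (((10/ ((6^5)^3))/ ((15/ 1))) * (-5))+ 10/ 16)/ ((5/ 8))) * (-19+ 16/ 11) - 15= -43942430742044399/ 1285897159692288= -34.17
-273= -273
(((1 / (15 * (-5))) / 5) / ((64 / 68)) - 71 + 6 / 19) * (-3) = 212.06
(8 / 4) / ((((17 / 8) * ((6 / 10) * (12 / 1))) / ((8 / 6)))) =80 / 459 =0.17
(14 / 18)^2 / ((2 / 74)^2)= 67081 / 81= 828.16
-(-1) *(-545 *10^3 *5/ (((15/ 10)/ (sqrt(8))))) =-10900000 *sqrt(2)/ 3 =-5138309.28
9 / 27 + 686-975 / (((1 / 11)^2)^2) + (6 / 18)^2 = -128468597 / 9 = -14274288.56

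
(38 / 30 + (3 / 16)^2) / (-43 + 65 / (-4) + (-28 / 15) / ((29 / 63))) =-144971 / 7049664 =-0.02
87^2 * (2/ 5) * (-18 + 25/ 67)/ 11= -17877978/ 3685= -4851.55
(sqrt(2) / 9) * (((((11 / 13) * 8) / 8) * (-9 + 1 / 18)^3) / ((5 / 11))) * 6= -504967001 * sqrt(2) / 568620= -1255.90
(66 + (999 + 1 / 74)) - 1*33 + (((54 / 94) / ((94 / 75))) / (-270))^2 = 2981250874637 / 2888771152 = 1032.01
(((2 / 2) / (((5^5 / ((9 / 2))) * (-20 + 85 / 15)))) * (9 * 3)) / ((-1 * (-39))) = -243 / 3493750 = -0.00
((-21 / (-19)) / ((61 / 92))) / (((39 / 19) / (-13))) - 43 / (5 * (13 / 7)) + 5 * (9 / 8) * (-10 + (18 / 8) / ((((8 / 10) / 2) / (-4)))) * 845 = -154491.75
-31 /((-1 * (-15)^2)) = 31 /225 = 0.14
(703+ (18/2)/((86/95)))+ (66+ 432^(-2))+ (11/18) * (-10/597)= 1243908297709/1596941568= 778.93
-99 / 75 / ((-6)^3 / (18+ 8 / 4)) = 11 / 90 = 0.12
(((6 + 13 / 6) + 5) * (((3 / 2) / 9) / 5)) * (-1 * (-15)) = 79 / 12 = 6.58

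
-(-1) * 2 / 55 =2 / 55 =0.04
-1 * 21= -21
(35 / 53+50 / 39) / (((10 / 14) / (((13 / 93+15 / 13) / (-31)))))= -8791244 / 77469093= -0.11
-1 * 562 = -562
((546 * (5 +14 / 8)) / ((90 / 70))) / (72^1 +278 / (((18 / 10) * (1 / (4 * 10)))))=51597 / 112496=0.46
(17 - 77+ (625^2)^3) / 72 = 59604644775390565 / 72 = 827842288547091.18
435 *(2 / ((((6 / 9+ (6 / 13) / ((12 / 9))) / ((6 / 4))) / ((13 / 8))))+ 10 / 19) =13945665 / 6004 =2322.73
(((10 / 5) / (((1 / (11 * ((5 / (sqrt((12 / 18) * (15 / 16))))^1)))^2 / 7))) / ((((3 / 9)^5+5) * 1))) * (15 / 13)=15436575 / 988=15624.06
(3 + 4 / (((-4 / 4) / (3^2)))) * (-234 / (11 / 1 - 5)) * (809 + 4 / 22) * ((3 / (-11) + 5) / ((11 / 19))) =1028919996 / 121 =8503471.04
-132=-132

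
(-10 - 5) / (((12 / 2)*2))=-5 / 4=-1.25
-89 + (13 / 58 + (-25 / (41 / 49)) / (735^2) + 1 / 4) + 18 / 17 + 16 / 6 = -3023621305 / 35655732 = -84.80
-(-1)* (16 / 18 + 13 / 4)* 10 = 745 / 18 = 41.39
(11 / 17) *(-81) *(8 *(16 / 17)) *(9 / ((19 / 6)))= -6158592 / 5491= -1121.58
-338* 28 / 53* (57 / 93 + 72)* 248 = -170427712 / 53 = -3215617.21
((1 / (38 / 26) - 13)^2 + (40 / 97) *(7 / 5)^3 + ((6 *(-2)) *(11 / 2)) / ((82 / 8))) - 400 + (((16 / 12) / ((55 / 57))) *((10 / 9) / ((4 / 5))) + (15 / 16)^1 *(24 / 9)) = -1771058013413 / 7106700150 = -249.21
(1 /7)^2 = 1 /49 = 0.02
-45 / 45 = -1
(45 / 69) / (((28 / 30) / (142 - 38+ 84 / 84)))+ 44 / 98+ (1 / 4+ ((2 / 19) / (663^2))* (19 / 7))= 146772529957 / 1981577052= 74.07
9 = 9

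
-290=-290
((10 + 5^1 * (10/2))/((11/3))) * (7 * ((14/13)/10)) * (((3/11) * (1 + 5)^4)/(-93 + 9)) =-30.28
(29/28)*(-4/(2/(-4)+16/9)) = -522/161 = -3.24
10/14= 5/7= 0.71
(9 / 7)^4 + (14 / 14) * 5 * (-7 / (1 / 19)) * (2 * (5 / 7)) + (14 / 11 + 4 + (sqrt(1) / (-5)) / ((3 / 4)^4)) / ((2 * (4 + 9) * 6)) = -947.24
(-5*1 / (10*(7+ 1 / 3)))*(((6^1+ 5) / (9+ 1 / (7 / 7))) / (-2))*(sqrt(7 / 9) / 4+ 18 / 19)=sqrt(7) / 320+ 27 / 760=0.04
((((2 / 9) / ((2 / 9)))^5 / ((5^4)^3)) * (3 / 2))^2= 9 / 238418579101562500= 0.00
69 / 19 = 3.63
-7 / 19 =-0.37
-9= -9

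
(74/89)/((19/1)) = 74/1691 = 0.04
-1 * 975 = -975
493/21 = 23.48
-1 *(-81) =81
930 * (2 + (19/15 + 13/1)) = 15128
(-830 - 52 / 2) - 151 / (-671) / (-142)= -81561543 / 95282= -856.00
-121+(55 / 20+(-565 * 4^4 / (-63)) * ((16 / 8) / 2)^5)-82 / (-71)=38982695 / 17892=2178.78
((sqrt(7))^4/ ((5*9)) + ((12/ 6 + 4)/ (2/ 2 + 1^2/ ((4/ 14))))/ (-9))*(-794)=-100838/ 135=-746.95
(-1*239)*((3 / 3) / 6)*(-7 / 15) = 1673 / 90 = 18.59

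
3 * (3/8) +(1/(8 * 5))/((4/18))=99/80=1.24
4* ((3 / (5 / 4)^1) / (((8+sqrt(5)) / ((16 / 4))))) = 1536 / 295- 192* sqrt(5) / 295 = 3.75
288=288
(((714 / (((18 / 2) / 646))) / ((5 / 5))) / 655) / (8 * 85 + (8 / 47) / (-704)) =635901728 / 5526521235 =0.12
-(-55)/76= 0.72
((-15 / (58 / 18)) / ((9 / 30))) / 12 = -75 / 58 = -1.29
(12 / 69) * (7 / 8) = 7 / 46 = 0.15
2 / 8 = 0.25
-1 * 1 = -1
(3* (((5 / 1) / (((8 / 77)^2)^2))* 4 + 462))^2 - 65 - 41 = 279539423164835585 / 1048576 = 266589568295.32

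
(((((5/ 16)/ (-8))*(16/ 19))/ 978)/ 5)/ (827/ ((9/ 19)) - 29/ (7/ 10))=-0.00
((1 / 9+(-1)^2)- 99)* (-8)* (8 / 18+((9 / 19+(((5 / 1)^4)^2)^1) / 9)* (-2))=-104618341216 / 1539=-67978129.45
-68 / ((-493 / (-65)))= -260 / 29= -8.97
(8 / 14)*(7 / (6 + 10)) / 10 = 1 / 40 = 0.02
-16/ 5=-3.20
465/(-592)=-465/592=-0.79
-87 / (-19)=87 / 19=4.58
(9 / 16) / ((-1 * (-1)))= 0.56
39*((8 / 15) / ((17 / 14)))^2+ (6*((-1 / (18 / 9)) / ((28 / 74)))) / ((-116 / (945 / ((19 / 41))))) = 14035616251 / 95543400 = 146.90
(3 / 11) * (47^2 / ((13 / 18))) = 119286 / 143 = 834.17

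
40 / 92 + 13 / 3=329 / 69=4.77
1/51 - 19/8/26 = -761/10608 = -0.07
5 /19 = 0.26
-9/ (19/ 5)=-45/ 19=-2.37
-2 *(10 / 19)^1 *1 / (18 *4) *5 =-25 / 342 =-0.07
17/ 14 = 1.21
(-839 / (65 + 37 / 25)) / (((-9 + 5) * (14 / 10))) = 104875 / 46536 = 2.25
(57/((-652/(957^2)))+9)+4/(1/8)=-52176661/652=-80025.55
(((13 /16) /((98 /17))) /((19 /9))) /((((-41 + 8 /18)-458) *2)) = -17901 /267353408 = -0.00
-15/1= -15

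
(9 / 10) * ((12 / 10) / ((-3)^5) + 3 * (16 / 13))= 9707 / 2925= 3.32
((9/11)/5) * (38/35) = 342/1925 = 0.18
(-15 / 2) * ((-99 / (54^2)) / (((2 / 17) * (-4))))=-935 / 1728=-0.54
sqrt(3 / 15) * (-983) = -983 * sqrt(5) / 5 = -439.61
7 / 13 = 0.54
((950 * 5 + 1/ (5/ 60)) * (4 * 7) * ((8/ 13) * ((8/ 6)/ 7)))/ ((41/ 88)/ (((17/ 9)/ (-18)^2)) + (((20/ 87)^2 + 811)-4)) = 575159388672/ 32640918479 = 17.62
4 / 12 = 1 / 3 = 0.33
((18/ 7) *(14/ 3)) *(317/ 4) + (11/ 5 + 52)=5026/ 5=1005.20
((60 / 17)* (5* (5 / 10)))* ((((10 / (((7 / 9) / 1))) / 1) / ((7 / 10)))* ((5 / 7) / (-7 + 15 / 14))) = -1350000 / 69139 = -19.53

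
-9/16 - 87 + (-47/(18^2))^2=-1148719/13122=-87.54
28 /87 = 0.32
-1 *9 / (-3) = 3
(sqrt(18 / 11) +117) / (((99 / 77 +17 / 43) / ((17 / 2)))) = 15351* sqrt(22) / 11132 +598689 / 1012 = 598.06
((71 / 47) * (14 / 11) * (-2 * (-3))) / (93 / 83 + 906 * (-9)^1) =-165004 / 116616071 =-0.00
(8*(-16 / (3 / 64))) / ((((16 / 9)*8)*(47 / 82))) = -334.98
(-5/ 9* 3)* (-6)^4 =-2160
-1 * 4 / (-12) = 1 / 3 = 0.33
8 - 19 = -11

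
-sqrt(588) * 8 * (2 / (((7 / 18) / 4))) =-2304 * sqrt(3) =-3990.65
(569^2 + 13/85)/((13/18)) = 495354564/1105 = 448284.67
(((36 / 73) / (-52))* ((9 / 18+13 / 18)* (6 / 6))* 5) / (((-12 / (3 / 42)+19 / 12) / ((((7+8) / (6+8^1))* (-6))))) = -29700 / 13266071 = -0.00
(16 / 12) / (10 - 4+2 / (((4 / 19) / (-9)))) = -8 / 477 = -0.02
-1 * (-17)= 17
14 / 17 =0.82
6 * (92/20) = 138/5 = 27.60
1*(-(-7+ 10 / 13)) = 81 / 13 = 6.23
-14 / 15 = -0.93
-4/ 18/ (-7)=2/ 63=0.03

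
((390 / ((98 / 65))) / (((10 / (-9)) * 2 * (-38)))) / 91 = 1755 / 52136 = 0.03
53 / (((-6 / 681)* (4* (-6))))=12031 / 48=250.65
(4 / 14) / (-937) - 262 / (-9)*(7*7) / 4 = 356.61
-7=-7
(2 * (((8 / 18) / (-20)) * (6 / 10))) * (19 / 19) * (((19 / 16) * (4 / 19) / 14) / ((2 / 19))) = -0.00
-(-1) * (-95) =-95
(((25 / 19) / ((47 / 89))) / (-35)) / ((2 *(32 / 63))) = -4005 / 57152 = -0.07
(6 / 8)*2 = 3 / 2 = 1.50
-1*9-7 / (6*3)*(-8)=-53 / 9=-5.89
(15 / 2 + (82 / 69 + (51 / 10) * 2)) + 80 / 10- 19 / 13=228079 / 8970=25.43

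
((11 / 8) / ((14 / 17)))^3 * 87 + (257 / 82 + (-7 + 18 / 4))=23361865229 / 57602048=405.57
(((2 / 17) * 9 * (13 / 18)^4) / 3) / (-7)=-28561 / 2082024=-0.01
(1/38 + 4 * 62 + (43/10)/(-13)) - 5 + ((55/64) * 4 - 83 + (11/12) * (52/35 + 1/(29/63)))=400693973/2406768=166.49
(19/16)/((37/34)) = 323/296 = 1.09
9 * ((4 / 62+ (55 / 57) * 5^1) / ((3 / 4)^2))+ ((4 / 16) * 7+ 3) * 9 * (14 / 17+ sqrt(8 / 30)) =57 * sqrt(15) / 10+ 6814715 / 60078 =135.51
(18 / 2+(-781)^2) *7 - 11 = 4269779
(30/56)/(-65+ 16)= -15/1372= -0.01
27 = 27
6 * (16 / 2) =48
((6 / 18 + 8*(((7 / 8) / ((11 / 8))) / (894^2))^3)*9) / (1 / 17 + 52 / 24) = 481327691401840493519 / 357063352771953564396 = 1.35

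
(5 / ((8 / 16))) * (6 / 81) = 20 / 27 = 0.74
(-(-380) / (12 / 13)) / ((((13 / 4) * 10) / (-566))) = -21508 / 3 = -7169.33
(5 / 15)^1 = 1 / 3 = 0.33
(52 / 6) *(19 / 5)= 494 / 15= 32.93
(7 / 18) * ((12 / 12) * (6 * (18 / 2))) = 21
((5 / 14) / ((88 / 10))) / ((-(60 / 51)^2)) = -0.03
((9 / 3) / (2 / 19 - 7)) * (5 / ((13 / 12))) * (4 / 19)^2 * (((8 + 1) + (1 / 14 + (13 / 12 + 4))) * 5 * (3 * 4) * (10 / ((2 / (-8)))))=684864000 / 226499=3023.70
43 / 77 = 0.56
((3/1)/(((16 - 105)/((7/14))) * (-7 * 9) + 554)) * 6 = 9/5884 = 0.00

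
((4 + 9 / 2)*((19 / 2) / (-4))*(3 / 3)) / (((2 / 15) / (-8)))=4845 / 4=1211.25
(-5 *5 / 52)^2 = 625 / 2704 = 0.23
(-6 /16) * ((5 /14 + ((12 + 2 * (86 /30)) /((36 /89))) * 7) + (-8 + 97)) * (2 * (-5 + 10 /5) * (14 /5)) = 374449 /150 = 2496.33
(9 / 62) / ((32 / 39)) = 351 / 1984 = 0.18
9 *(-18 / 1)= -162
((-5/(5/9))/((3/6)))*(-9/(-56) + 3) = -1593/28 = -56.89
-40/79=-0.51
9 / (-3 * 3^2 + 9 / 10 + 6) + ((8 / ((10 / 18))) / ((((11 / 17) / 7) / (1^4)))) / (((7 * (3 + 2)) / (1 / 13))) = -25242 / 239525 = -0.11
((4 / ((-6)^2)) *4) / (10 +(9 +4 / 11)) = 44 / 1917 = 0.02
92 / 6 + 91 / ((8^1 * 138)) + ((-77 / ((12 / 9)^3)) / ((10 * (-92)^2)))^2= 452351699579841 / 29343455641600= 15.42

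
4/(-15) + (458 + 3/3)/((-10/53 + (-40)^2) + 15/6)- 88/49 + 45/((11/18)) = 6578550208/91546455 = 71.86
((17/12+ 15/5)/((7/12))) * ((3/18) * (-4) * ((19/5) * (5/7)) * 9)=-6042/49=-123.31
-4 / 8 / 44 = -1 / 88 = -0.01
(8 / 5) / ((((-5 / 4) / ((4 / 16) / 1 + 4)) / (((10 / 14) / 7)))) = -136 / 245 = -0.56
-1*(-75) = 75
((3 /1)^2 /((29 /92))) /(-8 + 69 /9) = -2484 /29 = -85.66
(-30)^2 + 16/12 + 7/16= 43285/48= 901.77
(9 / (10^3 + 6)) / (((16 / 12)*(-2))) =-27 / 8048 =-0.00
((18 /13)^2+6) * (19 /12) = 4237 /338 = 12.54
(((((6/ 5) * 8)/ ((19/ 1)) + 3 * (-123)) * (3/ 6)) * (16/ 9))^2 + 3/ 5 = 8714644639/ 81225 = 107290.18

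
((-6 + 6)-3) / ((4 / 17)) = -51 / 4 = -12.75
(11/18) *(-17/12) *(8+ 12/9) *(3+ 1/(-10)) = -37961/1620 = -23.43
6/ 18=1/ 3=0.33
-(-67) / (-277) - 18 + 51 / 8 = -11.87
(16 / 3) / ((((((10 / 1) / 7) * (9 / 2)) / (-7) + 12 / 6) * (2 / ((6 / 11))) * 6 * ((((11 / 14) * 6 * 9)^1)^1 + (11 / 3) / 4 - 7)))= 10976 / 1779899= 0.01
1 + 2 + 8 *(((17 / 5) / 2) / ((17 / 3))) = 27 / 5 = 5.40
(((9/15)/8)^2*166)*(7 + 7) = 5229/400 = 13.07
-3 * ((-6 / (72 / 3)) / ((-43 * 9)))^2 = -1 / 798768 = -0.00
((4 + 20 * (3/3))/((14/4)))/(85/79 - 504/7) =-3792/39221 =-0.10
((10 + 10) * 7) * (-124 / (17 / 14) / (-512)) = 7595 / 272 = 27.92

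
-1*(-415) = 415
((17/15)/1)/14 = 17/210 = 0.08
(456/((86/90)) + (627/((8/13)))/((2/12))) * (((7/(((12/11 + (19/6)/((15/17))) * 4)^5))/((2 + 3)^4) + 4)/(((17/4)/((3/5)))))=929152190990757043372787613/249659939324883671245280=3721.67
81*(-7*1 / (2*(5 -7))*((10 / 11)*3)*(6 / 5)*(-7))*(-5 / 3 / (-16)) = -59535 / 176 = -338.27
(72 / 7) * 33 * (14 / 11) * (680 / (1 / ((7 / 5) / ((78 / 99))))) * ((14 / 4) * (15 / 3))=118752480 / 13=9134806.15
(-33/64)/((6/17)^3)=-11.73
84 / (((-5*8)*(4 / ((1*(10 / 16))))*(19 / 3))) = -0.05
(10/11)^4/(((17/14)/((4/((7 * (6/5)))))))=200000/746691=0.27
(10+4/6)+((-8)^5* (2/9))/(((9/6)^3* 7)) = -506144/1701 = -297.56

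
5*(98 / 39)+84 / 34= 9968 / 663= 15.03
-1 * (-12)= 12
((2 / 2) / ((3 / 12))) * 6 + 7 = 31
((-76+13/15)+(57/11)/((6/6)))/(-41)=11542/6765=1.71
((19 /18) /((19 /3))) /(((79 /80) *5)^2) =0.01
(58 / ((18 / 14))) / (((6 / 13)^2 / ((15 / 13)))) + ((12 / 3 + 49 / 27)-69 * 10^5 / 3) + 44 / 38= -262171349 / 114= -2299748.68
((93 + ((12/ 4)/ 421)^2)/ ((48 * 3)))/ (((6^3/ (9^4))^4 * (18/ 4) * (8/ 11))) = 3902564973775941/ 23231332352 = 167987.14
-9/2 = -4.50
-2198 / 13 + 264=1234 / 13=94.92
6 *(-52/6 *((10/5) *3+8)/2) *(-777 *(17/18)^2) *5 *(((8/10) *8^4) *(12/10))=223197298688/45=4959939970.84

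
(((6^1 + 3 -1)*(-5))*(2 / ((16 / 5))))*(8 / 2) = -100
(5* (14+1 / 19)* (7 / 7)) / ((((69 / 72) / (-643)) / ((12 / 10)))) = -24722064 / 437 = -56572.23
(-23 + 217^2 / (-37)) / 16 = -11985 / 148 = -80.98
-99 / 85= -1.16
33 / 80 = 0.41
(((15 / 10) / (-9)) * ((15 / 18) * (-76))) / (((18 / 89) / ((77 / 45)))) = 130207 / 1458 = 89.31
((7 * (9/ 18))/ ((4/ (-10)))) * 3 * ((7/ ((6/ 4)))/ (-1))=245/ 2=122.50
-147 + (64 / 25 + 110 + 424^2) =4493539 / 25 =179741.56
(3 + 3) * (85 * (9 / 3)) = 1530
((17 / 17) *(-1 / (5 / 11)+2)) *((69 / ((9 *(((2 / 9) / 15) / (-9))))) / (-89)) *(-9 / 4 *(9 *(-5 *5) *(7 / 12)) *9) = -79224075 / 2848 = -27817.44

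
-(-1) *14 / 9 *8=112 / 9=12.44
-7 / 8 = -0.88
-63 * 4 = -252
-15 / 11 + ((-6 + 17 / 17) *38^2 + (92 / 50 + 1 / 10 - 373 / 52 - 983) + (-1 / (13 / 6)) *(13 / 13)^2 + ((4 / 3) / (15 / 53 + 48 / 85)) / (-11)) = -1345119140681 / 163835100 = -8210.20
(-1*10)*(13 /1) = -130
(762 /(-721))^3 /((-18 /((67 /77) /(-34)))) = -823449966 /490620217549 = -0.00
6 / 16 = 3 / 8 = 0.38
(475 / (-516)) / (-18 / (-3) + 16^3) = -475 / 2116632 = -0.00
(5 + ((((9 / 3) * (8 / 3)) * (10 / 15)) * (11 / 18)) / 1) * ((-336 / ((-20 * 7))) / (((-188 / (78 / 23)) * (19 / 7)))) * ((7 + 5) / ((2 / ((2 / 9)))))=-162344 / 924255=-0.18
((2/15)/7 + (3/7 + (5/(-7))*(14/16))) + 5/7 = 451/840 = 0.54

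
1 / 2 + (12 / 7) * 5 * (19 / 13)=2371 / 182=13.03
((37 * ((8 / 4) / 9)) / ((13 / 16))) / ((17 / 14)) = 16576 / 1989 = 8.33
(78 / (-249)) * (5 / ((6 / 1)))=-65 / 249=-0.26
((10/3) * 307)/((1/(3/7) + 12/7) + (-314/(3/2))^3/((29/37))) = -5608890/64147324183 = -0.00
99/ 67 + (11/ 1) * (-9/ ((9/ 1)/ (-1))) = 836/ 67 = 12.48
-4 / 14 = -0.29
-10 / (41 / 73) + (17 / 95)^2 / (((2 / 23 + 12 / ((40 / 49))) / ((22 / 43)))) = -17.80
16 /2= 8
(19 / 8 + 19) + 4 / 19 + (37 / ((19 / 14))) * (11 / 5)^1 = 61989 / 760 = 81.56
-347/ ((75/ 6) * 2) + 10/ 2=-222/ 25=-8.88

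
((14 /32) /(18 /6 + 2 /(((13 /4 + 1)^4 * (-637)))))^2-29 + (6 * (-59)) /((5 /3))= -7870800978259042107107 /32607682112919246080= -241.38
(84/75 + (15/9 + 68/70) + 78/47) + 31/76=10924681/1875300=5.83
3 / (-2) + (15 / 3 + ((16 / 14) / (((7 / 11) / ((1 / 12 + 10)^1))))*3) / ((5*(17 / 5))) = 195 / 98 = 1.99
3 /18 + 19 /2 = 29 /3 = 9.67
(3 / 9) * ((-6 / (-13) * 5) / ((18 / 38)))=190 / 117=1.62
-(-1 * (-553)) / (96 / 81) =-466.59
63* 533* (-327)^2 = 3590568891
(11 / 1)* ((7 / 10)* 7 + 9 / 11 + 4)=1069 / 10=106.90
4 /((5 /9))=36 /5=7.20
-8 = -8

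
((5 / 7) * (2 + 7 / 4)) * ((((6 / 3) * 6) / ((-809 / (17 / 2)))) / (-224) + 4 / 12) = 2269025 / 2537024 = 0.89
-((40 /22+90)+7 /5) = -5127 /55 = -93.22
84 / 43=1.95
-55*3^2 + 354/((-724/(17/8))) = -1436529/2896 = -496.04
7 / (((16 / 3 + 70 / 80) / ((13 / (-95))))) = -2184 / 14155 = -0.15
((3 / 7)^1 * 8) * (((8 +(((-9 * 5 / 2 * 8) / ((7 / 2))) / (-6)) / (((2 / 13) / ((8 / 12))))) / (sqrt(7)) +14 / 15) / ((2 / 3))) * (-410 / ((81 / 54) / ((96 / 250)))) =-29850624 * sqrt(7) / 8575 - 62976 / 125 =-9713.99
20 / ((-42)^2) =5 / 441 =0.01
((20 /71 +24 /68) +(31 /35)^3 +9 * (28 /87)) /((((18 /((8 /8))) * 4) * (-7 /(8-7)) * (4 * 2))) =-2114070041 /2017012872000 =-0.00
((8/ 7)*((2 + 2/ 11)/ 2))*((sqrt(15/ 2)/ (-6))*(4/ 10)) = -0.23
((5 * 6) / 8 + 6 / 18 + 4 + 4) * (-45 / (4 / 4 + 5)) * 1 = -725 / 8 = -90.62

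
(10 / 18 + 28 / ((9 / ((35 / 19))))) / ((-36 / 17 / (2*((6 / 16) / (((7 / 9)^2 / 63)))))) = -493425 / 2128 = -231.87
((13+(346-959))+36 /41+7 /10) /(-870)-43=-15092747 /356700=-42.31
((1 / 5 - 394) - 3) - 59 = -2279 / 5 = -455.80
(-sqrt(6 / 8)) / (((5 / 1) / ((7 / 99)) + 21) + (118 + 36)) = -7 * sqrt(3) / 3440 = -0.00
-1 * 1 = -1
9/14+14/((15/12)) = 829/70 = 11.84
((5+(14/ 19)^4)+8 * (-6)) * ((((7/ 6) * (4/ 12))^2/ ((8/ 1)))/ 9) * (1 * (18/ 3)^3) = -90901321/ 4691556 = -19.38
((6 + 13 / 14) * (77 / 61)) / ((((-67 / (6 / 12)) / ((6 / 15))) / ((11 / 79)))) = -0.00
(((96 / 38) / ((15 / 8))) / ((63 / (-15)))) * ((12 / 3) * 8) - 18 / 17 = -11.32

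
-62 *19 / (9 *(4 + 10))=-589 / 63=-9.35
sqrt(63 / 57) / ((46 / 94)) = 47 *sqrt(399) / 437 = 2.15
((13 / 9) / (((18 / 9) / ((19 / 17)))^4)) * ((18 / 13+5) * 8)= 10816643 / 1503378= 7.19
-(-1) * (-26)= -26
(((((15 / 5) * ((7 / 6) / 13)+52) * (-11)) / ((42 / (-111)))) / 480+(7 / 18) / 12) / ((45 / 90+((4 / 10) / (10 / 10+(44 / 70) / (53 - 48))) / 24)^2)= 195169568393 / 16173491880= 12.07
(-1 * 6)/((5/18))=-108/5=-21.60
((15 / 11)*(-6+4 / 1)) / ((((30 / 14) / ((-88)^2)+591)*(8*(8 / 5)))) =-3850 / 10678981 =-0.00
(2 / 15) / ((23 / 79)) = 158 / 345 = 0.46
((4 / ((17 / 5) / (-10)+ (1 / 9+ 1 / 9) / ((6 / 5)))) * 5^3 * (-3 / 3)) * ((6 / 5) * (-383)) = -310230000 / 209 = -1484354.07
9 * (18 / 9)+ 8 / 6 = 58 / 3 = 19.33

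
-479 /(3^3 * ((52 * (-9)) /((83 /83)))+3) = 479 /12633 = 0.04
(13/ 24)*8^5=53248/ 3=17749.33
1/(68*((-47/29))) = -29/3196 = -0.01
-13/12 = -1.08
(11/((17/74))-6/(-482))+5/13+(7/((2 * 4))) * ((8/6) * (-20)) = 3985960/159783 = 24.95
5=5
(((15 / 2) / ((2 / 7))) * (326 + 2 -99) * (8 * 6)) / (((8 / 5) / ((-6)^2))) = 6492150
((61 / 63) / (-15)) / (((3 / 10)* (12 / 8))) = -244 / 1701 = -0.14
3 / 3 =1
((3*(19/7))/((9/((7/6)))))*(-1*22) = -209/9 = -23.22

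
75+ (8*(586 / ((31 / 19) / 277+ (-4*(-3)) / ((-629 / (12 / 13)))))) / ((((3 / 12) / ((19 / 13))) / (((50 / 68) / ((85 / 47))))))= -1630308867233 / 1714909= -950667.86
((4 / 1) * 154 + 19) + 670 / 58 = 18750 / 29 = 646.55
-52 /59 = -0.88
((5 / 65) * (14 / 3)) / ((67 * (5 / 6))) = 28 / 4355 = 0.01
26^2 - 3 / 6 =1351 / 2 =675.50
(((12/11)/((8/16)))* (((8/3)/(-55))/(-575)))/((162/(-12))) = -128/9392625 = -0.00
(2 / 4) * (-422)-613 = -824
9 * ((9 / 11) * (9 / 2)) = 729 / 22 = 33.14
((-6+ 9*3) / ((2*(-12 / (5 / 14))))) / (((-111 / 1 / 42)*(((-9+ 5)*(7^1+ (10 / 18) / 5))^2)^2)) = 0.00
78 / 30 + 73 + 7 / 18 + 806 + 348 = 110699 / 90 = 1229.99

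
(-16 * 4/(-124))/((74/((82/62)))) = 0.01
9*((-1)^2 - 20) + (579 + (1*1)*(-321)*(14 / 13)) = 810 / 13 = 62.31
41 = 41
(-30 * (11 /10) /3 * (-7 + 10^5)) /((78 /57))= -803789.88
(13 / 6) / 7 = 13 / 42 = 0.31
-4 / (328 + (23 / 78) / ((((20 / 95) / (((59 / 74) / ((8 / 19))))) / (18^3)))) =-30784 / 121564399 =-0.00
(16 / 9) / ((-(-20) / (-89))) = -356 / 45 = -7.91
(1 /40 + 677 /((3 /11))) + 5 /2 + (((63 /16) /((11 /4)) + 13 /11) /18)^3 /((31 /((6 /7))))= 223231604680247 /89836750080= 2484.86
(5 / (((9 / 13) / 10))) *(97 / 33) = 63050 / 297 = 212.29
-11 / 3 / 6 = -11 / 18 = -0.61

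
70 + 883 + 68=1021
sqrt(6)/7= 0.35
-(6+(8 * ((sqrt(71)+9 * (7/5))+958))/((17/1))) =-39334/85-8 * sqrt(71)/17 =-466.72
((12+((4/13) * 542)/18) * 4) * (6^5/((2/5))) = 21496320/13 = 1653563.08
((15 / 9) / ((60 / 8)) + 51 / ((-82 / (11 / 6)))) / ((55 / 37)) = -10027 / 16236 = -0.62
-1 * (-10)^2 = -100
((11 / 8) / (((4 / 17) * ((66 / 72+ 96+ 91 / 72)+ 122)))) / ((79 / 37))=0.01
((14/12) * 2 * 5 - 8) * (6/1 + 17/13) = 1045/39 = 26.79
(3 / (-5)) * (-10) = 6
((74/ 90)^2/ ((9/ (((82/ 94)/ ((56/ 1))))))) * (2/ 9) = 56129/ 215856900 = 0.00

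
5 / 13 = 0.38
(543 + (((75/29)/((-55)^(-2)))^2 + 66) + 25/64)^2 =10852134451813266019625281/2897022976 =3745960781711544.84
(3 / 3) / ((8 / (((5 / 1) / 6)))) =0.10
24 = 24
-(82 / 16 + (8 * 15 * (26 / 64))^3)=-7415203 / 64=-115862.55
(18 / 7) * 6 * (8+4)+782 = 6770 / 7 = 967.14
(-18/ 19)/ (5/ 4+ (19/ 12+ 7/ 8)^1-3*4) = 432/ 3781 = 0.11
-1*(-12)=12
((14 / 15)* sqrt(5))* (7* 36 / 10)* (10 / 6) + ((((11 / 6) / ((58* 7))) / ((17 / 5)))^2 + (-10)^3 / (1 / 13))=-22294398668975 / 1714953744 + 196* sqrt(5) / 5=-12912.35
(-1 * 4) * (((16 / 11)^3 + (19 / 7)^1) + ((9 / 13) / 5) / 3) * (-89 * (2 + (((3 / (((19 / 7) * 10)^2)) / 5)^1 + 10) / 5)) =1135940060487528 / 136639628125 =8313.40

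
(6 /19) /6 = 1 /19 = 0.05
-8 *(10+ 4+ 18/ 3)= -160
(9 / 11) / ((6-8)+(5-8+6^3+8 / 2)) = 9 / 2365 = 0.00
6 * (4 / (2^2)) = 6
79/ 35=2.26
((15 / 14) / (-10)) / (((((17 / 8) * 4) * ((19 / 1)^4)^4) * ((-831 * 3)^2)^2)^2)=-1 / 83708216054529139668268835387695316436883477359157058806400173092248301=-0.00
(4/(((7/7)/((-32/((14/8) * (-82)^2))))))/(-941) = 128/11072747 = 0.00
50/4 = 25/2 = 12.50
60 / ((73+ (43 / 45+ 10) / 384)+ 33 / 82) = 42508800 / 52024373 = 0.82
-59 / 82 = -0.72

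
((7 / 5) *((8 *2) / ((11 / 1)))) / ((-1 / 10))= -224 / 11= -20.36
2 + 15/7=29/7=4.14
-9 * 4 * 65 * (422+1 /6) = -987870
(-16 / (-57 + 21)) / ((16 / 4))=1 / 9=0.11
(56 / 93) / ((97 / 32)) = 1792 / 9021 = 0.20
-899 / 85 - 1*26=-3109 / 85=-36.58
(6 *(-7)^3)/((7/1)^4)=-6/7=-0.86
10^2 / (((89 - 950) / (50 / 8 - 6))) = -25 / 861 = -0.03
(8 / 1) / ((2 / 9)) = 36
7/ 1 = 7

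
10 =10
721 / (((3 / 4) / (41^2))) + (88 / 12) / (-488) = 1182912965 / 732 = 1616001.32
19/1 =19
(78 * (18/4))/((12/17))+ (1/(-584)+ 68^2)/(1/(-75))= -202240731/584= -346302.62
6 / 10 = 3 / 5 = 0.60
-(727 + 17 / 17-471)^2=-66049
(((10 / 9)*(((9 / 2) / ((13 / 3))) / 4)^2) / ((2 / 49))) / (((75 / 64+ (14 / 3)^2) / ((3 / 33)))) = 178605 / 24574121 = 0.01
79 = 79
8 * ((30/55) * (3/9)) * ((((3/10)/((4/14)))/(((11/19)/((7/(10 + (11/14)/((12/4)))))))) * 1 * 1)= 469224/260755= 1.80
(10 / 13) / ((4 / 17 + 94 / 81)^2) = 9480645 / 24011546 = 0.39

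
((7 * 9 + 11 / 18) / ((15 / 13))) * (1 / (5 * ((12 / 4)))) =2977 / 810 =3.68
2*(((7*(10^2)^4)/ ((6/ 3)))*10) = 7000000000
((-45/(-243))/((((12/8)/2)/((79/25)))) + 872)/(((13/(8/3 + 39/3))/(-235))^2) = 8624250605780/123201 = 70001465.94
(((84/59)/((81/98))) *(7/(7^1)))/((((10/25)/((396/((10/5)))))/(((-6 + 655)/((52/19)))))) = 7885570/39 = 202194.10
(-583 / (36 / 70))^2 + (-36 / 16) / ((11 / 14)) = 4579994069 / 3564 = 1285071.29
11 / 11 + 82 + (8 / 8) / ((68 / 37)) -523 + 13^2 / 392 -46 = -485.02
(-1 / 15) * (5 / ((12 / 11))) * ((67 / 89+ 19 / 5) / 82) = -11143 / 656820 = -0.02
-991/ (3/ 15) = -4955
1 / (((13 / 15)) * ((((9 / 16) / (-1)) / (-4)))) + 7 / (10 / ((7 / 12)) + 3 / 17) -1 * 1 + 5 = 337841 / 26793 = 12.61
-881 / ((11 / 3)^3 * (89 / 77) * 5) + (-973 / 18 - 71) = -124202257 / 969210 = -128.15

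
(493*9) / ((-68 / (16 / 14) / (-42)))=3132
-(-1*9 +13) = -4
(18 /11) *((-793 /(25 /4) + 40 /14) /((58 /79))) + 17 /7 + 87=-10439194 /55825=-187.00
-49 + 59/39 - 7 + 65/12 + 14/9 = -47.51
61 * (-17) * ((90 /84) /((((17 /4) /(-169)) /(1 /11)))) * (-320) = -98966400 /77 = -1285277.92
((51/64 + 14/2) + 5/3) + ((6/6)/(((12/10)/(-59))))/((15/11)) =-15317/576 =-26.59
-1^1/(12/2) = -1/6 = -0.17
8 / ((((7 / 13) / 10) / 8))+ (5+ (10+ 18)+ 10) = 8621 / 7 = 1231.57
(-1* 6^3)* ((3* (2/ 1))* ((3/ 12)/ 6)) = -54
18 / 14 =9 / 7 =1.29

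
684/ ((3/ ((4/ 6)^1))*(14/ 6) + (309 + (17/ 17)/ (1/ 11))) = 1368/ 661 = 2.07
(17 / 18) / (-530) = -17 / 9540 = -0.00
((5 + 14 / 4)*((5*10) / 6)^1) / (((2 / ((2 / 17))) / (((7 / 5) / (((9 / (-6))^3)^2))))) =1120 / 2187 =0.51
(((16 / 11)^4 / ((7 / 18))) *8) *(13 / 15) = 40894464 / 512435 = 79.80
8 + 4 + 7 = 19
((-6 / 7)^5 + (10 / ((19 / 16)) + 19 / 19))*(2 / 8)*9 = 25746381 / 1277332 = 20.16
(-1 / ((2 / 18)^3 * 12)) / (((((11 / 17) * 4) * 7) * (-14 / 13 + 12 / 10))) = -27.24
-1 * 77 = -77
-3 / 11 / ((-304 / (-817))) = -129 / 176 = -0.73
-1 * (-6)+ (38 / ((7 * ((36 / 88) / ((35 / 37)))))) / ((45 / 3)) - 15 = -8155 / 999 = -8.16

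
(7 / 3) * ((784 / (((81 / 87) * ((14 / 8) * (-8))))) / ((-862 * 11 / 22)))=11368 / 34911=0.33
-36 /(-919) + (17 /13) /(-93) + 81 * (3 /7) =270185560 /7777497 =34.74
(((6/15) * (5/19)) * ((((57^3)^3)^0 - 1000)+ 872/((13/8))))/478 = -6011/59033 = -0.10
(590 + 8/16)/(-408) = -1181/816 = -1.45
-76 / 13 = -5.85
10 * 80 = 800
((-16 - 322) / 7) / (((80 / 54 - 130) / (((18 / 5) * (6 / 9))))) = 54756 / 60725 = 0.90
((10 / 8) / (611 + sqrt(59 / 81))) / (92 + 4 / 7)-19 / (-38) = 483844457 / 967646144-35 * sqrt(59) / 8708815296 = 0.50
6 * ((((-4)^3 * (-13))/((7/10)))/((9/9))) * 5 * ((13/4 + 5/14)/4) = 1575600/49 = 32155.10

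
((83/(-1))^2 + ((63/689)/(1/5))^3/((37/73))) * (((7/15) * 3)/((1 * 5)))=1928.97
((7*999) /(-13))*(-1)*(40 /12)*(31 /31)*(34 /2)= 30482.31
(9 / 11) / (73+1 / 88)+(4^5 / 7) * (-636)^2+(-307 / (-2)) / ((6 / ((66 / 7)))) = 760363123519 / 12850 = 59172227.51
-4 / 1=-4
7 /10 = 0.70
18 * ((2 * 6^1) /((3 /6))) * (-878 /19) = -379296 /19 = -19962.95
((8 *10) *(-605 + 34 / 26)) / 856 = -56.42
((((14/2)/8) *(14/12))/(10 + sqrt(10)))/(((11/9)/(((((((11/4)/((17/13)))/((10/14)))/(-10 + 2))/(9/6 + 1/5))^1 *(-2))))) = 4459/110976-4459 *sqrt(10)/1109760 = 0.03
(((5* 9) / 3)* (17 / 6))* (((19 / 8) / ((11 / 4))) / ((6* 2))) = 1615 / 528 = 3.06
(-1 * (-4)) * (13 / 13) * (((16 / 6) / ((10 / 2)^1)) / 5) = 32 / 75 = 0.43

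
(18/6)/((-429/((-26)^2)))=-52/11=-4.73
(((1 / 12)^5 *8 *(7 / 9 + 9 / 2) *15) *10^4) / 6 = 296875 / 69984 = 4.24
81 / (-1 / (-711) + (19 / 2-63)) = -115182 / 76075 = -1.51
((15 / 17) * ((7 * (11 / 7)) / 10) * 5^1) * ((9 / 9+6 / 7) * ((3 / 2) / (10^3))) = 1287 / 95200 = 0.01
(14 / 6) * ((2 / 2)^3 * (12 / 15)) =28 / 15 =1.87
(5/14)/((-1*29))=-5/406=-0.01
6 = 6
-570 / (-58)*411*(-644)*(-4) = 10404819.31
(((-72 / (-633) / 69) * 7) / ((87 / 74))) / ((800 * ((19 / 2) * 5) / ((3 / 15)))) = 259 / 5013755625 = 0.00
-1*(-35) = 35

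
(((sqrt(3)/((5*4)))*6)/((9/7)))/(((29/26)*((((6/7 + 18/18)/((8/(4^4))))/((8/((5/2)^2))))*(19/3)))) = 49*sqrt(3)/68875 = 0.00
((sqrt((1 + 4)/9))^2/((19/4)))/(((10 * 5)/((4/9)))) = 8/7695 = 0.00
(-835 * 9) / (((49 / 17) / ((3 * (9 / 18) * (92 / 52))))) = -8815095 / 1274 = -6919.23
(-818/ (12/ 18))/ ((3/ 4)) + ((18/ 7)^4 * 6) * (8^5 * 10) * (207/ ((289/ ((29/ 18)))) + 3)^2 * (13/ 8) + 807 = 201315210919811/ 83521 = 2410354412.90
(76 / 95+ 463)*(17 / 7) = 39423 / 35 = 1126.37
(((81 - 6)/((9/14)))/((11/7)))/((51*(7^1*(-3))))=-0.07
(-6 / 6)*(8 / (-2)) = 4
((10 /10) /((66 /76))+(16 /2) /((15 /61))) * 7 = 38906 /165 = 235.79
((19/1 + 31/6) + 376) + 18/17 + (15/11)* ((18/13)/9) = 5855335/14586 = 401.44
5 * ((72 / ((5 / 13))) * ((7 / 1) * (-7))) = -45864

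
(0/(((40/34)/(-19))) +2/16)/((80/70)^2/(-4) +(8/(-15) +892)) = 735/5239904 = 0.00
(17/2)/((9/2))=17/9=1.89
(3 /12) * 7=7 /4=1.75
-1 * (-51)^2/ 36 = -72.25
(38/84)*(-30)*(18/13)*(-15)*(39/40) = 7695/28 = 274.82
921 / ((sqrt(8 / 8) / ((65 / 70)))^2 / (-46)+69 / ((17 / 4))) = 60858759 / 1071146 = 56.82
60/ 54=10/ 9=1.11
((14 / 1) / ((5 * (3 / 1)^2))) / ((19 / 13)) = 182 / 855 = 0.21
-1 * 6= -6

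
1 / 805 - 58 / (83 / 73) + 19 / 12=-39629959 / 801780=-49.43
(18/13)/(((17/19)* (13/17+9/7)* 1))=1197/1586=0.75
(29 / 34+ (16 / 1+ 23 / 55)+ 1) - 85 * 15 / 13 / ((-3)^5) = 36772601 / 1969110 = 18.67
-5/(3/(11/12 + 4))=-295/36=-8.19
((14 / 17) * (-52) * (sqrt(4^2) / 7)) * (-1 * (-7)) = -171.29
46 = 46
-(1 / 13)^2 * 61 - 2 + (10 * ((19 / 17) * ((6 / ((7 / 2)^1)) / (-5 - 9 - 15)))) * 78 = -31431909 / 583219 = -53.89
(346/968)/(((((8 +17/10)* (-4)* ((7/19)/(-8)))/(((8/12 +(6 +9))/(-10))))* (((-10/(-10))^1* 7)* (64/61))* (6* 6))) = -9423829/7950362112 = -0.00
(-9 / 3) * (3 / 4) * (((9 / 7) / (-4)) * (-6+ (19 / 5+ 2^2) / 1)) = 729 / 560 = 1.30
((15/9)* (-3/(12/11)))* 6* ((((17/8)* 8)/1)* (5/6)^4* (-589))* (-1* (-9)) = 344196875/288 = 1195128.04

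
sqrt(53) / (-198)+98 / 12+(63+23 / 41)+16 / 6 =18301 / 246 -sqrt(53) / 198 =74.36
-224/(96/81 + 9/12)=-24192/209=-115.75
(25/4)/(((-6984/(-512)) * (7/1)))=400/6111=0.07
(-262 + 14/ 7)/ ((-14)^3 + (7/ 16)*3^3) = 0.10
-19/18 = -1.06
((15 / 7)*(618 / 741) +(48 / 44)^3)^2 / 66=8402854775334 / 58255747961411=0.14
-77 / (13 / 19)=-1463 / 13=-112.54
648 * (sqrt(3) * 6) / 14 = 1944 * sqrt(3) / 7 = 481.02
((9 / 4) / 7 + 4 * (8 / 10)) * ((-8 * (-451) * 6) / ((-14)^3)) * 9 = -6003261 / 24010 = -250.03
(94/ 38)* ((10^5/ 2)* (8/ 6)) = 9400000/ 57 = 164912.28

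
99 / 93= 33 / 31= 1.06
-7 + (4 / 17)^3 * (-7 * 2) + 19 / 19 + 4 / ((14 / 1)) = -202792 / 34391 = -5.90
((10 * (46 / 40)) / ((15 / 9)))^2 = 4761 / 100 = 47.61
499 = 499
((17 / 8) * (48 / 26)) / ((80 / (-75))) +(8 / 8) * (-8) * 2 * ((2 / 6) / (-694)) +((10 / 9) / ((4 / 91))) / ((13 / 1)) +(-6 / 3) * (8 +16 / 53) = -631048139 / 34427952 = -18.33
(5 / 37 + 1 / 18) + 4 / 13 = 4315 / 8658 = 0.50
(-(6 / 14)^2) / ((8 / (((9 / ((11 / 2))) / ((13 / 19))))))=-1539 / 28028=-0.05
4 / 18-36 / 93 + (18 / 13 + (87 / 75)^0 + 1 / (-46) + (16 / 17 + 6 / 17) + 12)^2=7063646998943 / 28833968124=244.98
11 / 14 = 0.79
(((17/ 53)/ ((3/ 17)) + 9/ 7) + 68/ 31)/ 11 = 182758/ 379533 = 0.48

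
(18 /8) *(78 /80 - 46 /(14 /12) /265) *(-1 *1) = -110349 /59360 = -1.86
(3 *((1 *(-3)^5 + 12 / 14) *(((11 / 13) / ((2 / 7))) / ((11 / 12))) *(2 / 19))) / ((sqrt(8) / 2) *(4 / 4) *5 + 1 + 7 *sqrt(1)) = -244080 / 1729 + 152550 *sqrt(2) / 1729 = -16.39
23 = 23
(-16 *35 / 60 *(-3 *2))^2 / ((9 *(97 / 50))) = 156800 / 873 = 179.61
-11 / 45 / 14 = -11 / 630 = -0.02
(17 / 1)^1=17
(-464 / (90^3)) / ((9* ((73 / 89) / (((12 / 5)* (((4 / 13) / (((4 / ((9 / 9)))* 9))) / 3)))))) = -0.00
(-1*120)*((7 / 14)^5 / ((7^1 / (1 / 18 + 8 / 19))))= -815 / 3192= -0.26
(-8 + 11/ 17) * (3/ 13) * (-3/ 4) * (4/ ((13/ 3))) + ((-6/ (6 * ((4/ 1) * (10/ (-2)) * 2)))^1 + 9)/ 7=1982153/ 804440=2.46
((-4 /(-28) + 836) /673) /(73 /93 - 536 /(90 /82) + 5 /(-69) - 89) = -187793505 /87161004623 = -0.00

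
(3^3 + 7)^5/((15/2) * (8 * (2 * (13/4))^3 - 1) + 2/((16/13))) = 363483392/131773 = 2758.41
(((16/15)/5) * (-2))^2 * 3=1024/1875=0.55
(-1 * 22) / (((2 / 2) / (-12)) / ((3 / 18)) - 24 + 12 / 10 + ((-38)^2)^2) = -20 / 1895557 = -0.00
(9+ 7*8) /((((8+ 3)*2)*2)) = 65 /44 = 1.48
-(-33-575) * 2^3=4864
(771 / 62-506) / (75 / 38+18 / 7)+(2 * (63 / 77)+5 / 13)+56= -20849012 / 412269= -50.57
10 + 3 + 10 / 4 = 31 / 2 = 15.50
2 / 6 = 1 / 3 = 0.33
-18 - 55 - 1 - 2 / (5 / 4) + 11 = -323 / 5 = -64.60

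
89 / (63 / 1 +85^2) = 89 / 7288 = 0.01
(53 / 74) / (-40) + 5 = 14747 / 2960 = 4.98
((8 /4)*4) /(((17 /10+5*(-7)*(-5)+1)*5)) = 16 /1777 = 0.01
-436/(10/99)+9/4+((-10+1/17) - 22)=-1477671/340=-4346.09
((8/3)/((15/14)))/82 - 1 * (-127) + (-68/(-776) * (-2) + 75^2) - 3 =5748.86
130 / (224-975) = -130 / 751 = -0.17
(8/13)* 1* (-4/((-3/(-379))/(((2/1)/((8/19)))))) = -1477.13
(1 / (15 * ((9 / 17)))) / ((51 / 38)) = 38 / 405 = 0.09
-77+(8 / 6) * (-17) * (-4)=41 / 3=13.67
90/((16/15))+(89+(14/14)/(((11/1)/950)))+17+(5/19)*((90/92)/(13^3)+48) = 24448272037/84487832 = 289.37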